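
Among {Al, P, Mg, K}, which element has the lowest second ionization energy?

Mg

After 1 electron has been removed, what remains? Al⁺ still has 2 valence electrons; P⁺ still has 4 valence electrons; Mg⁺ still has 1 valence electron; K⁺ is the bare [Ar] core.
Breaking into a closed-shell core is much more expensive than removing a leftover valence electron — K has the largest IE_2 here.
Valence configurations: Al⁺ [Ne]3s², P⁺ [Ne]3s²3p², Mg⁺ [Ne]3s¹.
Approximate IE_2 values (kJ/mol): Al 1817, P 1907, Mg 1451, K 3052.
Overall IE_2 order: Mg < Al < P < K.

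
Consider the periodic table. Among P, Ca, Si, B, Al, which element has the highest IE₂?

B

Consider each +1 ion: P⁺ still has 4 valence electrons; Ca⁺ still has 1 valence electron; Si⁺ still has 3 valence electrons; B⁺ still has 2 valence electrons; Al⁺ still has 2 valence electrons.
All are still removing valence electrons, so compare the +1 ions as you would atoms: IE_2 generally rises across a period (higher Z_eff) and falls down a group (larger shell), subject to the usual subshell exceptions.
Valence configurations: P⁺ [Ne]3s²3p², Ca⁺ [Ar]4s¹, Si⁺ [Ne]3s²3p¹, B⁺ [He]2s², Al⁺ [Ne]3s².
Si⁺ loses a lone 3p electron whereas Al⁺ must break into a filled 3s² pair, so IE_2(Al) > IE_2(Si) even though Si has the higher nuclear charge.
The numbers (kJ/mol): P 1907, Ca 1145, Si 1577, B 2427, Al 1817.
Putting it together, IE_2: Ca < Si < Al < P < B.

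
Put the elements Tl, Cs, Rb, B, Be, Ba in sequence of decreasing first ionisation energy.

Be > B > Tl > Ba > Rb > Cs

First ionization energy rises across a period (greater Z_eff holds electrons more tightly) and falls down a group (valence electrons are farther from the nucleus).
Here both period and group differ, so the two effects have to be weighed against each other.
Rb > Cs: they share group 1; the group trend gives Rb the larger value.
Ba > Rb: period and group pull opposite ways; the across-period shift dominates (503 vs 403 kJ/mol).
Tl > Ba: both are in period 6; the period trend gives Tl the larger value.
B > Tl: B sits above Tl in group 13, so the down-group effect alone puts B higher.
Be > B: this pair runs against the simple trend — see the exception note.
Note the exception: Be has a higher first ionization energy than B, contrary to the simple trend — removing B's lone 2p electron is easier than breaking Be's filled 2s².
Approximate values (kJ/mol): Be 900, B 801, Rb 403, Cs 376, Ba 503, Tl 589.
So from highest to lowest: Be > B > Tl > Ba > Rb > Cs.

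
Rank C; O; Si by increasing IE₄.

Si < C < O

IE_4 is the cost of taking one more electron from the +3 cation: C³⁺ still has 1 valence electron; O³⁺ still has 3 valence electrons; Si³⁺ still has 1 valence electron.
All are still removing valence electrons, so compare the +3 ions as you would atoms: IE_4 generally rises across a period (higher Z_eff) and falls down a group (larger shell), subject to the usual subshell exceptions.
Valence configurations: C³⁺ [He]2s¹, O³⁺ [He]2s²2p¹, Si³⁺ [Ne]3s¹.
Tabulated IE_4 (kJ/mol): C 6223, O 7469, Si 4356.
So the fourth ionization energies run Si < C < O.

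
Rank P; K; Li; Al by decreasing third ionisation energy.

Li, K, P, Al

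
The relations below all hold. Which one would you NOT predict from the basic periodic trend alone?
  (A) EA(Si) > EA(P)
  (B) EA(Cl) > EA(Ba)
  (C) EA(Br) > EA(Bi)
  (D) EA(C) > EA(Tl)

The general trend: electron affinity increases across a period and decreases down a group.
(A) Si (period 3, group 14) vs P (period 3, group 15): the stated order contradicts the simple trend.
(B) Cl (period 3, group 17) vs Ba (period 6, group 2): the stated order agrees with the simple trend.
(C) Br (period 4, group 17) vs Bi (period 6, group 15): the stated order agrees with the simple trend.
(D) C (period 2, group 14) vs Tl (period 6, group 13): the stated order agrees with the simple trend.
The exception is (A): adding an electron to P's half-filled 3p³ is unfavourable, so Si (3p²) has the more exothermic EA.

(A)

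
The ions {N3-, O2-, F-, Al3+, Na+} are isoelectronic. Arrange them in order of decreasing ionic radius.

All of these have 10 electrons, so size is governed by nuclear charge alone: the more protons, the stronger the pull on the same electron cloud, and the smaller the ion.
Nuclear charges: Al3+ (Z=13), Na+ (Z=11), F- (Z=9), O2- (Z=8), N3- (Z=7).
Largest to smallest: N3- > O2- > F- > Na+ > Al3+.

N3-, O2-, F-, Na+, Al3+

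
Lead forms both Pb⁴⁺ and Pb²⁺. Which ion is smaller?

Pb⁴⁺

Both ions have Z = 82 protons, but Pb⁴⁺ has lost more electrons, so its remaining electrons feel a larger effective nuclear charge per electron and are pulled in more tightly.
Higher positive charge → smaller ion, so Pb²⁺ > Pb⁴⁺.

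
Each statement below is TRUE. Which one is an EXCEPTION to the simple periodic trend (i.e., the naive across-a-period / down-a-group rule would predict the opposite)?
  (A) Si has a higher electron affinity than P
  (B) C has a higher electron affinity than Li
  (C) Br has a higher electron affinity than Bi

(A)

The general trend: electron affinity increases across a period and decreases down a group.
(A) Si (period 3, group 14) vs P (period 3, group 15): the stated order contradicts the simple trend.
(B) C (period 2, group 14) vs Li (period 2, group 1): the stated order agrees with the simple trend.
(C) Br (period 4, group 17) vs Bi (period 6, group 15): the stated order agrees with the simple trend.
The exception is (A): adding an electron to P's half-filled 3p³ is unfavourable, so Si (3p²) has the more exothermic EA.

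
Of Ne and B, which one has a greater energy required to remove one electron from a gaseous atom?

B is in period 2, group 13; Ne is in period 2, group 18.
First ionization energy rises across a period (greater Z_eff holds electrons more tightly) and falls down a group (valence electrons are farther from the nucleus).
All lie in period 2, so first ionization energy increases left to right.
So Ne has the greater energy required to remove one electron from a gaseous atom (Ne > B).

Ne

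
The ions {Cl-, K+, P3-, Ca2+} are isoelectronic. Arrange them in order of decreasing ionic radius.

P3- > Cl- > K+ > Ca2+

All of these have 18 electrons, so size is governed by nuclear charge alone: the more protons, the stronger the pull on the same electron cloud, and the smaller the ion.
Nuclear charges: Ca2+ (Z=20), K+ (Z=19), Cl- (Z=17), P3- (Z=15).
Largest to smallest: P3- > Cl- > K+ > Ca2+.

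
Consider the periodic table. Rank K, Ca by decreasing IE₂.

IE_2 is the cost of taking one more electron from the +1 cation: K⁺ is the bare [Ar] core; Ca⁺ still has 1 valence electron.
Breaking into a closed-shell core is much more expensive than removing a leftover valence electron — K has the largest IE_2 here.
Tabulated IE_2 (kJ/mol): K 3052, Ca 1145.
Overall IE_2 order: Ca < K.

K, Ca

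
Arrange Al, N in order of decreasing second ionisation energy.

N > Al

After 1 electron has been removed, what remains? Al⁺ still has 2 valence electrons; N⁺ still has 4 valence electrons.
All are still removing valence electrons, so compare the +1 ions as you would atoms: IE_2 generally rises across a period (higher Z_eff) and falls down a group (larger shell), subject to the usual subshell exceptions.
Valence configurations: Al⁺ [Ne]3s², N⁺ [He]2s²2p².
The numbers (kJ/mol): Al 1817, N 2856.
Overall IE_2 order: Al < N.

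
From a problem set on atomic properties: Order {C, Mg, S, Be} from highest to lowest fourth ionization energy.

Be, Mg, C, S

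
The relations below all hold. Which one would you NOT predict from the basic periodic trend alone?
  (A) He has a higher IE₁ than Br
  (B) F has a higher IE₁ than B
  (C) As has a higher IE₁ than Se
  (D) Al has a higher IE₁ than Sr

The general trend: IE₁ increases across a period and decreases down a group.
(A) He (period 1, group 18) vs Br (period 4, group 17): the stated order agrees with the simple trend.
(B) F (period 2, group 17) vs B (period 2, group 13): the stated order agrees with the simple trend.
(C) As (period 4, group 15) vs Se (period 4, group 16): the stated order contradicts the simple trend.
(D) Al (period 3, group 13) vs Sr (period 5, group 2): the stated order agrees with the simple trend.
The exception is (C): Se (4p⁴) ionizes more easily than half-filled As (4p³).

(C)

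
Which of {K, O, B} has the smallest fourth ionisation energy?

The fourth ionization energy removes an electron from the +3 ion. For each element: K³⁺ is already 2 electrons into the core; O³⁺ still has 3 valence electrons; B³⁺ is the bare [He] core.
Usually core removal costs more than valence removal, but here the competition is close: a tightly held n=2 valence electron can cost more to remove than an n=3 core electron, so the actual values have to decide it.
Approximate IE_4 values (kJ/mol): K 5877, O 7469, B 25026.
Putting it together, IE_4: K < O < B.

K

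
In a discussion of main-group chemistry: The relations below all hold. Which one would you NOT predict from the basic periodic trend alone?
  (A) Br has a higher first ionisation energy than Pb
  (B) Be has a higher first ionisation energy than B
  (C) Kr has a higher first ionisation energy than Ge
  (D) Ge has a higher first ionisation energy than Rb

(B)

The general trend: first ionisation energy increases across a period and decreases down a group.
(A) Br (period 4, group 17) vs Pb (period 6, group 14): the stated order agrees with the simple trend.
(B) Be (period 2, group 2) vs B (period 2, group 13): the stated order contradicts the simple trend.
(C) Kr (period 4, group 18) vs Ge (period 4, group 14): the stated order agrees with the simple trend.
(D) Ge (period 4, group 14) vs Rb (period 5, group 1): the stated order agrees with the simple trend.
The exception is (B): removing B's lone 2p electron is easier than breaking Be's filled 2s².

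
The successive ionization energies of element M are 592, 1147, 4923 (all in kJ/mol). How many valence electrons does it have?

2

Look for the largest jump between consecutive ionization energies: IE3/IE2 ≈ 4.3, far larger than any earlier ratio.
That jump marks the point where a core electron is being removed. So the atom has 2 valence electrons.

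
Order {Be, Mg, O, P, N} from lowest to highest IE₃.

P < N < O < Mg < Be

After 2 electrons have been removed, what remains? Be²⁺ is the bare [He] core; Mg²⁺ is the bare [Ne] core; O²⁺ still has 4 valence electrons; P²⁺ still has 3 valence electrons; N²⁺ still has 3 valence electrons.
Core electrons are held far more tightly than valence electrons, so Mg and Be top the IE_3 order.
Valence configurations: O²⁺ [He]2s²2p², P²⁺ [Ne]3s²3p¹, N²⁺ [He]2s²2p¹.
The numbers (kJ/mol): Be 14849, Mg 7733, O 5300, P 2914, N 4578.
Hence IE_3: P < N < O < Mg < Be.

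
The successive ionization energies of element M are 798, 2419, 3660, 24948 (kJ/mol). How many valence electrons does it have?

3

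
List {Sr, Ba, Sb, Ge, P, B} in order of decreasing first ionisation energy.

B is in period 2, group 13; P is in period 3, group 15; Ge is in period 4, group 14; Sr is in period 5, group 2; Sb is in period 5, group 15; Ba is in period 6, group 2.
Across a period the outer electron is held more tightly (higher IE₁); down a group it sits in a higher shell, more shielded, and comes off more easily.
Here both period and group differ, so the two effects have to be weighed against each other.
Sr > Ba: they share group 2; the group trend gives Sr the larger value.
Ge > Sr: both effects reinforce here, so Ge is clearly the higher of the two.
B > Ge: the two effects oppose for this pair; the down-group effect wins (801 vs 762 kJ/mol).
Sb > B: the two effects oppose for this pair; the across-period effect wins (831 vs 801 kJ/mol).
P > Sb: they share group 15; the group trend gives P the larger value.
Tabulated first ionization energy (kJ/mol): B 801, P 1012, Ge 762, Sr 550, Sb 831, Ba 503.
So from highest to lowest: P > Sb > B > Ge > Sr > Ba.

P, Sb, B, Ge, Sr, Ba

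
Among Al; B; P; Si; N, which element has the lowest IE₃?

Al

After 2 electrons have been removed, what remains? Al²⁺ still has 1 valence electron; B²⁺ still has 1 valence electron; P²⁺ still has 3 valence electrons; Si²⁺ still has 2 valence electrons; N²⁺ still has 3 valence electrons.
All are still removing valence electrons, so compare the +2 ions as you would atoms: IE_3 generally rises across a period (higher Z_eff) and falls down a group (larger shell), subject to the usual subshell exceptions.
Valence configurations: Al²⁺ [Ne]3s¹, B²⁺ [He]2s¹, P²⁺ [Ne]3s²3p¹, Si²⁺ [Ne]3s², N²⁺ [He]2s²2p¹.
P²⁺ loses a lone 3p electron whereas Si²⁺ must break into a filled 3s² pair, so IE_3(Si) > IE_3(P) even though P has the higher nuclear charge.
Approximate IE_3 values (kJ/mol): Al 2745, B 3660, P 2914, Si 3232, N 4578.
Putting it together, IE_3: Al < P < Si < B < N.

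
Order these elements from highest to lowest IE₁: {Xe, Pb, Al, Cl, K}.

Cl > Xe > Pb > Al > K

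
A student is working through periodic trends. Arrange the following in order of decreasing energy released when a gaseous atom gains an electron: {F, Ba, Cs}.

F is in period 2, group 17; Cs is in period 6, group 1; Ba is in period 6, group 2.
EA tends to increase across a period and decrease down a group, though the pattern is less regular than for IE or radius.
Neither a single period nor a single group — weigh both effects.
Cs > Ba: this pair runs against the simple trend — see the exception note.
F > Cs: both effects reinforce here, so F is clearly the higher of the two.
Note the exception: Cs has a higher electron affinity than Ba, contrary to the simple trend — adding an electron to Ba (ns²) has to open a new, higher-energy np subshell, which is unfavourable.
Approximate values (kJ/mol): F 328, Cs 46, Ba 14.
So from highest to lowest: F > Cs > Ba.

F > Cs > Ba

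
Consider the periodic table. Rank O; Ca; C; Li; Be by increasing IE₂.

Ca, Be, C, O, Li

The second ionization energy removes an electron from the +1 ion. For each element: O⁺ still has 5 valence electrons; Ca⁺ still has 1 valence electron; C⁺ still has 3 valence electrons; Li⁺ is the bare [He] core; Be⁺ still has 1 valence electron.
Pulling an electron out of a noble-gas core costs far more than removing a remaining valence electron, so Li sits at the high end of IE_2.
Valence configurations: O⁺ [He]2s²2p³, Ca⁺ [Ar]4s¹, C⁺ [He]2s²2p¹, Be⁺ [He]2s¹.
The numbers (kJ/mol): O 3388, Ca 1145, C 2353, Li 7298, Be 1757.
Putting it together, IE_2: Ca < Be < C < O < Li.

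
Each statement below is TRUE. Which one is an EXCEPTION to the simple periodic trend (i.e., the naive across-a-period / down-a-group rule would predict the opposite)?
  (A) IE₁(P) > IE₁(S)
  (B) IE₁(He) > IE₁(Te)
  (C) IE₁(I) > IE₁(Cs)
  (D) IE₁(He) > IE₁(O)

(A)

The general trend: first ionization energy increases across a period and decreases down a group.
(A) P (period 3, group 15) vs S (period 3, group 16): the stated order contradicts the simple trend.
(B) He (period 1, group 18) vs Te (period 5, group 16): the stated order agrees with the simple trend.
(C) I (period 5, group 17) vs Cs (period 6, group 1): the stated order agrees with the simple trend.
(D) He (period 1, group 18) vs O (period 2, group 16): the stated order agrees with the simple trend.
The exception is (A): S (3p⁴) ionizes more easily than half-filled P (3p³) because the paired 3p electron in S is pushed out by e⁻–e⁻ repulsion.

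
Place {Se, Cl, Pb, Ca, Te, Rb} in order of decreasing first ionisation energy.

First ionization energy rises across a period (greater Z_eff holds electrons more tightly) and falls down a group (valence electrons are farther from the nucleus).
Neither a single period nor a single group — weigh both effects.
Ca > Rb: relative to Rb, both the across-period and down-group shifts push Ca's first ionization energy up.
Pb > Ca: period and group pull opposite ways; the across-period shift dominates (716 vs 590 kJ/mol).
Te > Pb: relative to Pb, both the across-period and down-group shifts push Te's first ionization energy up.
Se > Te: Se sits above Te in group 16, so the down-group effect alone puts Se higher.
Cl > Se: relative to Se, both the across-period and down-group shifts push Cl's first ionization energy up.
Approximate values (kJ/mol): Cl 1251, Ca 590, Se 941, Rb 403, Te 869, Pb 716.
So from highest to lowest: Cl > Se > Te > Pb > Ca > Rb.

Cl > Se > Te > Pb > Ca > Rb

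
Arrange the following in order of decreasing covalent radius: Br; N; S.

Across a period the added protons contract the valence shell; down a group each new principal shell makes the atom larger.
These sit on a diagonal, where the across-period and down-group effects partly cancel.
S > N: the two effects oppose for this pair; the down-group effect wins (103 vs 71 pm).
Br > S: the two effects oppose for this pair; the down-group effect wins (114 vs 103 pm).
Approximate values (pm): N 71, S 103, Br 114.
So from largest to smallest: Br > S > N.

Br > S > N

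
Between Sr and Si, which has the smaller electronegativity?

Sr

Si is in period 3, group 14; Sr is in period 5, group 2.
EN rises left→right (higher Z_eff, smaller atoms) and falls top→bottom (larger, more shielded atoms).
These span different periods and groups, so the two trends combine.
Si > Sr: both effects reinforce here, so Si is clearly the higher of the two.
Tabulated electronegativity (Pauling): Si 1.90, Sr 0.95.
So Sr has the smaller electronegativity (Sr < Si).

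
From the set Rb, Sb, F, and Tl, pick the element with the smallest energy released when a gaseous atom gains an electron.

F is in period 2, group 17; Rb is in period 5, group 1; Sb is in period 5, group 15; Tl is in period 6, group 13.
Adding an electron releases more energy for atoms nearer the top right (short of the noble gases).
These span different periods and groups, so the two trends combine.
Rb > Tl: period and group pull opposite ways; the down-group shift dominates (47 vs 19 kJ/mol).
Sb > Rb: both are in period 5; the period trend gives Sb the larger value.
F > Sb: both effects reinforce here, so F is clearly the higher of the two.
Tabulated electron affinity (kJ/mol): F 328, Rb 47, Sb 103, Tl 19.
The smallest energy released when a gaseous atom gains an electron among these belongs to Tl.

Tl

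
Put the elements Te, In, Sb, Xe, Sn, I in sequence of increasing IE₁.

In < Sn < Sb < Te < I < Xe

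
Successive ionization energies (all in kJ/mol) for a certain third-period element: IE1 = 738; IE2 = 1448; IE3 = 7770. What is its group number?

Group 2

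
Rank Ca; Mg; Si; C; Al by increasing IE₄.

Si, C, Ca, Mg, Al

Consider each +3 ion: Ca³⁺ is already 1 electron into the core; Mg³⁺ is already 1 electron into the core; Si³⁺ still has 1 valence electron; C³⁺ still has 1 valence electron; Al³⁺ is the bare [Ne] core.
Pulling an electron out of a noble-gas core costs far more than removing a remaining valence electron, so Ca, Mg and Al sit at the high end of IE_4.
Valence configurations: Si³⁺ [Ne]3s¹, C³⁺ [He]2s¹.
Approximate IE_4 values (kJ/mol): Ca 6491, Mg 10543, Si 4356, C 6223, Al 11577.
Putting it together, IE_4: Si < C < Ca < Mg < Al.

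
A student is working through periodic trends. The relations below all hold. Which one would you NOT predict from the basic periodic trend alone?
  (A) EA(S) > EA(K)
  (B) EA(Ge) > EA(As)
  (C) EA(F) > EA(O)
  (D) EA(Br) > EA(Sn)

(B)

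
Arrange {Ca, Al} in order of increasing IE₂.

After 1 electron has been removed, what remains? Ca⁺ still has 1 valence electron; Al⁺ still has 2 valence electrons.
All are still removing valence electrons, so compare the +1 ions as you would atoms: IE_2 generally rises across a period (higher Z_eff) and falls down a group (larger shell), subject to the usual subshell exceptions.
Valence configurations: Ca⁺ [Ar]4s¹, Al⁺ [Ne]3s².
Tabulated IE_2 (kJ/mol): Ca 1145, Al 1817.
So the second ionization energies run Ca < Al.

Ca < Al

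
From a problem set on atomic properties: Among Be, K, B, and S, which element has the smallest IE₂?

IE_2 is the cost of taking one more electron from the +1 cation: Be⁺ still has 1 valence electron; K⁺ is the bare [Ar] core; B⁺ still has 2 valence electrons; S⁺ still has 5 valence electrons.
Pulling an electron out of a noble-gas core costs far more than removing a remaining valence electron, so K sits at the high end of IE_2.
Valence configurations: Be⁺ [He]2s¹, B⁺ [He]2s², S⁺ [Ne]3s²3p³.
The numbers (kJ/mol): Be 1757, K 3052, B 2427, S 2252.
So the second ionization energies run Be < S < B < K.

Be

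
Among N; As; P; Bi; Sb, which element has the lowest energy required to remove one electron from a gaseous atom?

Bi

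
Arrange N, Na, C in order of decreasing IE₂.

Na > N > C

The second ionization energy removes an electron from the +1 ion. For each element: N⁺ still has 4 valence electrons; Na⁺ is the bare [Ne] core; C⁺ still has 3 valence electrons.
Breaking into a closed-shell core is much more expensive than removing a leftover valence electron — Na has the largest IE_2 here.
Valence configurations: N⁺ [He]2s²2p², C⁺ [He]2s²2p¹.
The numbers (kJ/mol): N 2856, Na 4562, C 2353.
Overall IE_2 order: C < N < Na.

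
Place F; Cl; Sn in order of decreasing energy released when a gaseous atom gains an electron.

F is in period 2, group 17; Cl is in period 3, group 17; Sn is in period 5, group 14.
EA tends to increase across a period and decrease down a group, though the pattern is less regular than for IE or radius.
These span different periods and groups, so the two trends combine.
F > Sn: relative to Sn, both the across-period and down-group shifts push F's electron affinity up.
Cl > F: this pair runs against the simple trend — see the exception note.
Note the exception: Cl has a higher electron affinity than F, contrary to the simple trend — F's small 2p subshell makes the incoming electron feel strong e⁻–e⁻ repulsion, so Cl actually releases more energy on gaining an electron.
Approximate values (kJ/mol): F 328, Cl 349, Sn 107.
So from highest to lowest: Cl > F > Sn.

Cl > F > Sn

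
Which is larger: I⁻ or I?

I⁻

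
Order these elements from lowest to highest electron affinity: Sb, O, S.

O is in period 2, group 16; S is in period 3, group 16; Sb is in period 5, group 15.
Electron affinity generally becomes more exothermic across a period toward the halogens and less exothermic down a group.
Here both period and group differ, so the two effects have to be weighed against each other.
O > Sb: both effects reinforce here, so O is clearly the higher of the two.
S > O: this pair runs against the simple trend — see the exception note.
Note the exception: S has a higher electron affinity than O, contrary to the simple trend — the compact 2p subshell of O repels the added electron more than S's larger 3p does.
Tabulated electron affinity (kJ/mol): O 141, S 200, Sb 103.
So from lowest to highest: Sb < O < S.

Sb < O < S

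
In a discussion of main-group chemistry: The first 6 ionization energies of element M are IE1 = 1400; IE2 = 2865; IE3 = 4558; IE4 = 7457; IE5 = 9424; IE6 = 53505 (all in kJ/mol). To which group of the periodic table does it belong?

Group 15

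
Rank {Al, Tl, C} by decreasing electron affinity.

C is in period 2, group 14; Al is in period 3, group 13; Tl is in period 6, group 13.
EA tends to increase across a period and decrease down a group, though the pattern is less regular than for IE or radius.
These span different periods and groups, so the two trends combine.
Al > Tl: they share group 13; the group trend gives Al the larger value.
C > Al: both effects reinforce here, so C is clearly the higher of the two.
For reference (kJ/mol): C 122, Al 42, Tl 19.
So from highest to lowest: C > Al > Tl.

C, Al, Tl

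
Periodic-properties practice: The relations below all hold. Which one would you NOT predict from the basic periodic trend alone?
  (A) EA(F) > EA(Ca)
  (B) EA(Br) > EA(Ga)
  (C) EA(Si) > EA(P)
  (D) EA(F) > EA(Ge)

The general trend: electron affinity increases across a period and decreases down a group.
(A) F (period 2, group 17) vs Ca (period 4, group 2): the stated order agrees with the simple trend.
(B) Br (period 4, group 17) vs Ga (period 4, group 13): the stated order agrees with the simple trend.
(C) Si (period 3, group 14) vs P (period 3, group 15): the stated order contradicts the simple trend.
(D) F (period 2, group 17) vs Ge (period 4, group 14): the stated order agrees with the simple trend.
The exception is (C): adding an electron to P's half-filled 3p³ is unfavourable, so Si (3p²) has the more exothermic EA.

(C)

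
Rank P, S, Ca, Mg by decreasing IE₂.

Consider each +1 ion: P⁺ still has 4 valence electrons; S⁺ still has 5 valence electrons; Ca⁺ still has 1 valence electron; Mg⁺ still has 1 valence electron.
All are still removing valence electrons, so compare the +1 ions as you would atoms: IE_2 generally rises across a period (higher Z_eff) and falls down a group (larger shell), subject to the usual subshell exceptions.
Valence configurations: P⁺ [Ne]3s²3p², S⁺ [Ne]3s²3p³, Ca⁺ [Ar]4s¹, Mg⁺ [Ne]3s¹.
Tabulated IE_2 (kJ/mol): P 1907, S 2252, Ca 1145, Mg 1451.
So the second ionization energies run Ca < Mg < P < S.

S > P > Mg > Ca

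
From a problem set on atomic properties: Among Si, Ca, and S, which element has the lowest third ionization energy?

After 2 electrons have been removed, what remains? Si²⁺ still has 2 valence electrons; Ca²⁺ is the bare [Ar] core; S²⁺ still has 4 valence electrons.
Pulling an electron out of a noble-gas core costs far more than removing a remaining valence electron, so Ca sits at the high end of IE_3.
Valence configurations: Si²⁺ [Ne]3s², S²⁺ [Ne]3s²3p².
The numbers (kJ/mol): Si 3232, Ca 4912, S 3357.
Putting it together, IE_3: Si < S < Ca.

Si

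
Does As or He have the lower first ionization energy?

As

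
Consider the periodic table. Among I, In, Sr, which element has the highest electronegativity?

I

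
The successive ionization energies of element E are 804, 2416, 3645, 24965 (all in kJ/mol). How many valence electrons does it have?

Look for the largest jump between consecutive ionization energies: IE4/IE3 ≈ 6.8, far larger than any earlier ratio.
That jump marks the point where a core electron is being removed. So the atom has 3 valence electrons.

3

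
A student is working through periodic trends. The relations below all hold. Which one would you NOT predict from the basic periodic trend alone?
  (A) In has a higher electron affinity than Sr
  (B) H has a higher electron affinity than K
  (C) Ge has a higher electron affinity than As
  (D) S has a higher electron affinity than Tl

(C)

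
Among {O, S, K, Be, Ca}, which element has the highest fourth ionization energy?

The fourth ionization energy removes an electron from the +3 ion. For each element: O³⁺ still has 3 valence electrons; S³⁺ still has 3 valence electrons; K³⁺ is already 2 electrons into the core; Be³⁺ is already 1 electron into the core; Ca³⁺ is already 1 electron into the core.
Usually core removal costs more than valence removal, but here the competition is close: a tightly held n=2 valence electron can cost more to remove than an n=3 core electron, so the actual values have to decide it.
Valence configurations: O³⁺ [He]2s²2p¹, S³⁺ [Ne]3s²3p¹.
Tabulated IE_4 (kJ/mol): O 7469, S 4556, K 5877, Be 21007, Ca 6491.
So the fourth ionization energies run S < K < Ca < O < Be.

Be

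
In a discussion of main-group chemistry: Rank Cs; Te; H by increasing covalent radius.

Across a period the added protons contract the valence shell; down a group each new principal shell makes the atom larger.
Here both period and group differ, so the two effects have to be weighed against each other.
Te > H: the two effects oppose for this pair; the down-group effect wins (136 vs 32 pm).
Cs > Te: both effects reinforce here, so Cs is clearly the larger of the two.
Tabulated atomic radius (pm): H 32, Te 136, Cs 232.
So from smallest to largest: H < Te < Cs.

H < Te < Cs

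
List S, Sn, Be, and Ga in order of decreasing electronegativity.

S, Sn, Ga, Be

Smaller atoms with higher effective nuclear charge are more electronegative.
Neither a single period nor a single group — weigh both effects.
Ga > Be: the two effects oppose for this pair; the across-period effect wins (1.81 vs 1.57).
Sn > Ga: period and group pull opposite ways; the across-period shift dominates (1.96 vs 1.81).
S > Sn: both effects reinforce here, so S is clearly the higher of the two.
For reference (Pauling): Be 1.57, S 2.58, Ga 1.81, Sn 1.96.
So from highest to lowest: S > Sn > Ga > Be.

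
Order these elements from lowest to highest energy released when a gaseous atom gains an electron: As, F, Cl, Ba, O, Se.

Ba < As < O < Se < F < Cl

Electron affinity generally becomes more exothermic across a period toward the halogens and less exothermic down a group.
These span different periods and groups, so the two trends combine.
As > Ba: relative to Ba, both the across-period and down-group shifts push As's electron affinity up.
O > As: both effects reinforce here, so O is clearly the higher of the two.
Se > O: this pair runs against the simple trend — see the exception note.
F > Se: both effects reinforce here, so F is clearly the higher of the two.
Cl > F: this pair runs against the simple trend — see the exception note.
Note the exception: Se has a higher electron affinity than O, contrary to the simple trend — O's compact 2p subshell gives strong electron–electron repulsion on the added electron.
Note the exception: Cl has a higher electron affinity than F, contrary to the simple trend — F's small 2p subshell makes the incoming electron feel strong e⁻–e⁻ repulsion, so Cl actually releases more energy on gaining an electron.
Tabulated electron affinity (kJ/mol): O 141, F 328, Cl 349, As 78, Se 195, Ba 14.
So from lowest to highest: Ba < As < O < Se < F < Cl.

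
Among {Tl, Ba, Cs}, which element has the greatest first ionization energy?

Tl

Cs is in period 6, group 1; Ba is in period 6, group 2; Tl is in period 6, group 13.
Removing the outermost electron gets harder across a period and easier down a group.
All lie in period 6, so first ionization energy increases left to right.
The greatest first ionization energy among these belongs to Tl.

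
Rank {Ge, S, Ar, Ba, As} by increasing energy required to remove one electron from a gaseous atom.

Ba < Ge < As < S < Ar

Removing the outermost electron gets harder across a period and easier down a group.
Here both period and group differ, so the two effects have to be weighed against each other.
Ge > Ba: both effects reinforce here, so Ge is clearly the higher of the two.
As > Ge: both are in period 4; the period trend gives As the larger value.
S > As: relative to As, both the across-period and down-group shifts push S's first ionization energy up.
Ar > S: both are in period 3; the period trend gives Ar the larger value.
Tabulated first ionization energy (kJ/mol): S 1000, Ar 1521, Ge 762, As 947, Ba 503.
So from lowest to highest: Ba < Ge < As < S < Ar.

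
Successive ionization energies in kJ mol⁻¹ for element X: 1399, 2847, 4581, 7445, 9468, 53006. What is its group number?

Group 15

Look for the largest jump between consecutive ionization energies: IE6/IE5 ≈ 5.6, far larger than any earlier ratio.
That jump marks the point where a core electron is being removed. So the atom has 5 valence electrons.
A main-group element with 5 valence electrons is in group 15.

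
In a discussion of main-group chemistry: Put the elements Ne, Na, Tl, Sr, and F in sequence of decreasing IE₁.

Ne > F > Tl > Sr > Na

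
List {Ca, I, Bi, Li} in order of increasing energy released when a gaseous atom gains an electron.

Li is in period 2, group 1; Ca is in period 4, group 2; I is in period 5, group 17; Bi is in period 6, group 15.
Atoms with high Z_eff and room in the valence shell (especially the halogens) have the most exothermic electron affinities.
Here both period and group differ, so the two effects have to be weighed against each other.
Li > Ca: period and group pull opposite ways; the down-group shift dominates (60 vs 2 kJ/mol).
Bi > Li: period and group pull opposite ways; the across-period shift dominates (91 vs 60 kJ/mol).
I > Bi: relative to Bi, both the across-period and down-group shifts push I's electron affinity up.
Tabulated electron affinity (kJ/mol): Li 60, Ca 2, I 295, Bi 91.
So from lowest to highest: Ca < Li < Bi < I.

Ca, Li, Bi, I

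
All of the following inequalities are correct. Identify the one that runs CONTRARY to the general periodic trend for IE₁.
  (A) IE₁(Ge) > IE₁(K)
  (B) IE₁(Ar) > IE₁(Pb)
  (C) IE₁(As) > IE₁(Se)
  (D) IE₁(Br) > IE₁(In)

(C)

The general trend: IE₁ increases across a period and decreases down a group.
(A) Ge (period 4, group 14) vs K (period 4, group 1): the stated order agrees with the simple trend.
(B) Ar (period 3, group 18) vs Pb (period 6, group 14): the stated order agrees with the simple trend.
(C) As (period 4, group 15) vs Se (period 4, group 16): the stated order contradicts the simple trend.
(D) Br (period 4, group 17) vs In (period 5, group 13): the stated order agrees with the simple trend.
The exception is (C): Se (4p⁴) ionizes more easily than half-filled As (4p³).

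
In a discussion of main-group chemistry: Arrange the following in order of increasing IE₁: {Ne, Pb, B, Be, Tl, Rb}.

Rb < Tl < Pb < B < Be < Ne

Be is in period 2, group 2; B is in period 2, group 13; Ne is in period 2, group 18; Rb is in period 5, group 1; Tl is in period 6, group 13; Pb is in period 6, group 14.
IE₁ increases left→right with effective nuclear charge and decreases top→bottom as the valence shell moves farther out.
Neither a single period nor a single group — weigh both effects.
Tl > Rb: the two effects oppose for this pair; the across-period effect wins (589 vs 403 kJ/mol).
Pb > Tl: both are in period 6; the period trend gives Pb the larger value.
B > Pb: period and group pull opposite ways; the down-group shift dominates (801 vs 716 kJ/mol).
Be > B: this pair runs against the simple trend — see the exception note.
Ne > Be: both are in period 2; the period trend gives Ne the larger value.
Note the exception: Be has a higher first ionization energy than B, contrary to the simple trend — removing B's lone 2p electron is easier than breaking Be's filled 2s².
Approximate values (kJ/mol): Be 900, B 801, Ne 2081, Rb 403, Tl 589, Pb 716.
So from lowest to highest: Rb < Tl < Pb < B < Be < Ne.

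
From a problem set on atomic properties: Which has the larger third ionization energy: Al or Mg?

Consider each +2 ion: Al²⁺ still has 1 valence electron; Mg²⁺ is the bare [Ne] core.
Breaking into a closed-shell core is much more expensive than removing a leftover valence electron — Mg has the largest IE_3 here.
The numbers (kJ/mol): Al 2745, Mg 7733.
Hence IE_3: Al < Mg.

Mg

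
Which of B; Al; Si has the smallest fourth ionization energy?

Si

IE_4 is the cost of taking one more electron from the +3 cation: B³⁺ is the bare [He] core; Al³⁺ is the bare [Ne] core; Si³⁺ still has 1 valence electron.
Breaking into a closed-shell core is much more expensive than removing a leftover valence electron — Al and B have the largest IE_4 here.
Tabulated IE_4 (kJ/mol): B 25026, Al 11577, Si 4356.
Overall IE_4 order: Si < Al < B.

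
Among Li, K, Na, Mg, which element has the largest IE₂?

Li

IE_2 is the cost of taking one more electron from the +1 cation: Li⁺ is the bare [He] core; K⁺ is the bare [Ar] core; Na⁺ is the bare [Ne] core; Mg⁺ still has 1 valence electron.
Pulling an electron out of a noble-gas core costs far more than removing a remaining valence electron, so K, Na and Li sit at the high end of IE_2.
Approximate IE_2 values (kJ/mol): Li 7298, K 3052, Na 4562, Mg 1451.
So the second ionization energies run Mg < K < Na < Li.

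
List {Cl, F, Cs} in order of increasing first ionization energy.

F is in period 2, group 17; Cl is in period 3, group 17; Cs is in period 6, group 1.
First ionization energy rises across a period (greater Z_eff holds electrons more tightly) and falls down a group (valence electrons are farther from the nucleus).
Here both period and group differ, so the two effects have to be weighed against each other.
Cl > Cs: both effects reinforce here, so Cl is clearly the higher of the two.
F > Cl: F sits above Cl in group 17, so the down-group effect alone puts F higher.
Approximate values (kJ/mol): F 1681, Cl 1251, Cs 376.
So from lowest to highest: Cs < Cl < F.

Cs < Cl < F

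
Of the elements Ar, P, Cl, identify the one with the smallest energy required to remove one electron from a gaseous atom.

P is in period 3, group 15; Cl is in period 3, group 17; Ar is in period 3, group 18.
Removing the outermost electron gets harder across a period and easier down a group.
All lie in period 3, so first ionization energy increases left to right.
The smallest energy required to remove one electron from a gaseous atom among these belongs to P.

P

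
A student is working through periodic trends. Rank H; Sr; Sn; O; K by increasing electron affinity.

H is in period 1, group 1; O is in period 2, group 16; K is in period 4, group 1; Sr is in period 5, group 2; Sn is in period 5, group 14.
Adding an electron releases more energy for atoms nearer the top right (short of the noble gases).
Neither a single period nor a single group — weigh both effects.
K > Sr: period and group pull opposite ways; the down-group shift dominates (48 vs 5 kJ/mol).
H > K: they share group 1; the group trend gives H the larger value.
Sn > H: period and group pull opposite ways; the across-period shift dominates (107 vs 73 kJ/mol).
O > Sn: both effects reinforce here, so O is clearly the higher of the two.
For reference (kJ/mol): H 73, O 141, K 48, Sr 5, Sn 107.
So from lowest to highest: Sr < K < H < Sn < O.

Sr < K < H < Sn < O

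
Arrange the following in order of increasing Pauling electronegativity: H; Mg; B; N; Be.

H is in period 1, group 1; Be is in period 2, group 2; B is in period 2, group 13; N is in period 2, group 15; Mg is in period 3, group 2.
Smaller atoms with higher effective nuclear charge are more electronegative.
Here both period and group differ, so the two effects have to be weighed against each other.
Be > Mg: they share group 2; the group trend gives Be the larger value.
B > Be: both are in period 2; the period trend gives B the larger value.
H > B: the two effects oppose for this pair; the down-group effect wins (2.20 vs 2.04).
N > H: the two effects oppose for this pair; the across-period effect wins (3.04 vs 2.20).
For reference (Pauling): H 2.20, Be 1.57, B 2.04, N 3.04, Mg 1.31.
So from lowest to highest: Mg < Be < B < H < N.

Mg, Be, B, H, N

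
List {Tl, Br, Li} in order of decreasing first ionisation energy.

Br > Tl > Li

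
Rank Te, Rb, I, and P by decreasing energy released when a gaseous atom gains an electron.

I > Te > P > Rb

P is in period 3, group 15; Rb is in period 5, group 1; Te is in period 5, group 16; I is in period 5, group 17.
Electron affinity generally becomes more exothermic across a period toward the halogens and less exothermic down a group.
These span different periods and groups, so the two trends combine.
P > Rb: both effects reinforce here, so P is clearly the higher of the two.
Te > P: the two effects oppose for this pair; the across-period effect wins (190 vs 72 kJ/mol).
I > Te: both are in period 5; the period trend gives I the larger value.
Approximate values (kJ/mol): P 72, Rb 47, Te 190, I 295.
So from highest to lowest: I > Te > P > Rb.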